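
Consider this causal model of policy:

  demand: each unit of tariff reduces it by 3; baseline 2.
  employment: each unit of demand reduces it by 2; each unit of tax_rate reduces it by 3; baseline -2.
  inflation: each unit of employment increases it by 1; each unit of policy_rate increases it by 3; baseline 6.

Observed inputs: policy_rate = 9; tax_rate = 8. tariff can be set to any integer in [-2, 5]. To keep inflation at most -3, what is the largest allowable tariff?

Substituting into the employment equation gives employment = 6*tariff - 30.
Substituting into the inflation equation gives inflation = 6*tariff + 3.
Require 6*tariff + 3 ≤ -3, so tariff ≤ -1.
The largest integer in [-2, 5] satisfying this is -1.

tariff = -1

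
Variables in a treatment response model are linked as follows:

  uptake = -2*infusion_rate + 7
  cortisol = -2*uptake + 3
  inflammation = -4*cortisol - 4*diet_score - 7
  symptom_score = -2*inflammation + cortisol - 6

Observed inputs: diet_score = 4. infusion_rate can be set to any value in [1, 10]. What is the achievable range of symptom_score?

-23 to 301

Substituting into the cortisol equation gives cortisol = 4*infusion_rate - 11.
Substituting into the inflammation equation gives inflammation = -16*infusion_rate + 21.
Substituting into the symptom_score equation gives symptom_score = 36*infusion_rate - 59.
Linear in infusion_rate, so extremes are at the endpoints: infusion_rate = 1 gives symptom_score = -23; infusion_rate = 10 gives symptom_score = 301.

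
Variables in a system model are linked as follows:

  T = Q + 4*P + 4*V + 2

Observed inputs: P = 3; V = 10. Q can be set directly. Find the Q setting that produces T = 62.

Q = 8

Substituting into the T equation gives T = Q + 54.
Solve Q + 54 = 62: Q = (62 - 54) / 1 = 8.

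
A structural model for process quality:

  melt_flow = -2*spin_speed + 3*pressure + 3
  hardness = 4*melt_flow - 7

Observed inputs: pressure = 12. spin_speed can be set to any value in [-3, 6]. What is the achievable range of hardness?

101 to 173

Substituting into the melt_flow equation gives melt_flow = -2*spin_speed + 39.
This gives hardness = -8*spin_speed + 149.
Linear in spin_speed, so extremes are at the endpoints: spin_speed = -3 gives hardness = 173; spin_speed = 6 gives hardness = 101.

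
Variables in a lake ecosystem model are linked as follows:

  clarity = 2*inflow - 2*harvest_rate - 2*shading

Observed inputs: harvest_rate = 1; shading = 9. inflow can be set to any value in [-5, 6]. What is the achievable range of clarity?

-30 to -8

Substituting into the clarity equation gives clarity = 2*inflow - 20.
Linear in inflow, so extremes are at the endpoints: inflow = -5 gives clarity = -30; inflow = 6 gives clarity = -8.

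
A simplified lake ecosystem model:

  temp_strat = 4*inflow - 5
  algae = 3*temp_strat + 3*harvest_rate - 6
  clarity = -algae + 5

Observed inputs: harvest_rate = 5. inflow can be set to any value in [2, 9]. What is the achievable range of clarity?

-97 to -13

Substituting into the algae equation gives algae = 12*inflow - 6.
So clarity = -12*inflow + 11.
Linear in inflow, so extremes are at the endpoints: inflow = 2 gives clarity = -13; inflow = 9 gives clarity = -97.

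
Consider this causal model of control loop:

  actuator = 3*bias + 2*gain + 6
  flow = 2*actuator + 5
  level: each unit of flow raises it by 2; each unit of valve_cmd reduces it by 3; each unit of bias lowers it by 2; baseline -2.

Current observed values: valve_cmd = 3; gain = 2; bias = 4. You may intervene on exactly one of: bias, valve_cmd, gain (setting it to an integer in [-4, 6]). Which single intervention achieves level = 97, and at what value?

Intervening on bias: level = 10*bias + 39. Reaching 97 requires bias = 29/5, not an integer.
Intervening on valve_cmd: with other inputs at their observed values, level = -3*valve_cmd + 88. Solving for 97 gives valve_cmd = -3, within [-4, 6].
Intervening on gain: level = 8*gain + 63. Reaching 97 requires gain = 17/4, not an integer.

set valve_cmd = -3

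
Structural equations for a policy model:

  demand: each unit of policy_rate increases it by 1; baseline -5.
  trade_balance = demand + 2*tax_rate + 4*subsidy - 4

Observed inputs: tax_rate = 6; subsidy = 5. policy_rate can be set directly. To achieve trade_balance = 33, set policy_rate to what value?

policy_rate = 10

Substituting into the trade_balance equation gives trade_balance = policy_rate + 23.
Solve policy_rate + 23 = 33: policy_rate = (33 - 23) / 1 = 10.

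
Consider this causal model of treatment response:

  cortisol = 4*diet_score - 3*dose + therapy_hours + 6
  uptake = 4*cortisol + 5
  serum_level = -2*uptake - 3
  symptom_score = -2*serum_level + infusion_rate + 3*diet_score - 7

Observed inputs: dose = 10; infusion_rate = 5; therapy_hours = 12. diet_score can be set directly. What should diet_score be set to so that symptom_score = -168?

Substituting into the cortisol equation gives cortisol = 4*diet_score - 12.
So uptake = 16*diet_score - 43.
So serum_level = -32*diet_score + 83.
Substituting into the symptom_score equation gives symptom_score = 67*diet_score - 168.
Solve 67*diet_score - 168 = -168: diet_score = (-168 + 168) / 67 = 0.

diet_score = 0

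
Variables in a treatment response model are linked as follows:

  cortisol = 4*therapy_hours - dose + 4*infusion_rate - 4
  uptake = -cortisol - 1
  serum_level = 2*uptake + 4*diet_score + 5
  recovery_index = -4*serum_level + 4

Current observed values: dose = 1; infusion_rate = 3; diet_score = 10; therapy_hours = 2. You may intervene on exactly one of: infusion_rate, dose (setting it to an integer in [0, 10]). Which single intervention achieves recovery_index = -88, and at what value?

Intervening on infusion_rate: recovery_index = 32*infusion_rate - 144. Reaching -88 requires infusion_rate = 7/4, not an integer.
Intervening on dose: with other inputs at their observed values, recovery_index = -8*dose - 40. Solving for -88 gives dose = 6, within [0, 10].

set dose = 6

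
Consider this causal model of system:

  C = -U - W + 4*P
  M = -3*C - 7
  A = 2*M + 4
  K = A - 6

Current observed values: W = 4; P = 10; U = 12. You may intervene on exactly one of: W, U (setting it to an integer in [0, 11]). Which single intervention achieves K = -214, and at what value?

set U = 3

Intervening on W: K = 6*W - 184. Reaching -214 requires W = -5, outside [0, 11].
Intervening on U: with other inputs at their observed values, K = 6*U - 232. Solving for -214 gives U = 3, within [0, 11].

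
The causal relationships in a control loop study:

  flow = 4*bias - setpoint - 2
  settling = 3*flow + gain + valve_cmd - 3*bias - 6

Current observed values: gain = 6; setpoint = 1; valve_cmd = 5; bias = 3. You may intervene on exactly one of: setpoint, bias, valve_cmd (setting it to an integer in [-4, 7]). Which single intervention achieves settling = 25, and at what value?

set valve_cmd = 7

Intervening on setpoint: settling = -3*setpoint + 26. Reaching 25 requires setpoint = 1/3, not an integer.
Intervening on bias: settling = 9*bias - 4. Reaching 25 requires bias = 29/9, not an integer.
Intervening on valve_cmd: with other inputs at their observed values, settling = valve_cmd + 18. Solving for 25 gives valve_cmd = 7, within [-4, 7].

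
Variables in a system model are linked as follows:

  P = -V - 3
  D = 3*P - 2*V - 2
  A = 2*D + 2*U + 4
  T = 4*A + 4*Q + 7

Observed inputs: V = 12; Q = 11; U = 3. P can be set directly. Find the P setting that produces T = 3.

Intervening on P fixes its value directly, overriding its dependence on V.
Substituting into the D equation gives D = 3*P - 26.
A becomes 6*P - 42.
Substituting into the T equation gives T = 24*P - 117.
Solve 24*P - 117 = 3: P = (3 + 117) / 24 = 5.

P = 5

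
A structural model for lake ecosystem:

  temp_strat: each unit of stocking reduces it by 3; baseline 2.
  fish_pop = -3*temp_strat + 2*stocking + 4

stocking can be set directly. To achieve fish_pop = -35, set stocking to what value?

stocking = -3

Substituting into the fish_pop equation gives fish_pop = 11*stocking - 2.
Solve 11*stocking - 2 = -35: stocking = (-35 + 2) / 11 = -3.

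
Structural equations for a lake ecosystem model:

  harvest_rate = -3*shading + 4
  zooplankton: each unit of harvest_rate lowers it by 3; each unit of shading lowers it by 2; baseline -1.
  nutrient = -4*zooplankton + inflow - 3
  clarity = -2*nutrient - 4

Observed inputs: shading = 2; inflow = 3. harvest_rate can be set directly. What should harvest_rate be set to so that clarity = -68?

Intervening on harvest_rate fixes its value directly, overriding its dependence on shading.
Substituting into the zooplankton equation gives zooplankton = -3*harvest_rate - 5.
Substituting into the nutrient equation gives nutrient = 12*harvest_rate + 20.
Substituting into the clarity equation gives clarity = -24*harvest_rate - 44.
Solve -24*harvest_rate - 44 = -68: harvest_rate = (-68 + 44) / -24 = 1.

harvest_rate = 1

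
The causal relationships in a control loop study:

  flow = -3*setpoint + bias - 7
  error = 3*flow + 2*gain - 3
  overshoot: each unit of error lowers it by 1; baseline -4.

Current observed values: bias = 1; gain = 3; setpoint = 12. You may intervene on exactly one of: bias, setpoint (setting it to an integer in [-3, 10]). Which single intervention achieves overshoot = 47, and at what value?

set setpoint = 4

Intervening on bias: overshoot = -3*bias + 122. Reaching 47 requires bias = 25, outside [-3, 10].
Intervening on setpoint: with other inputs at their observed values, overshoot = 9*setpoint + 11. Solving for 47 gives setpoint = 4, within [-3, 10].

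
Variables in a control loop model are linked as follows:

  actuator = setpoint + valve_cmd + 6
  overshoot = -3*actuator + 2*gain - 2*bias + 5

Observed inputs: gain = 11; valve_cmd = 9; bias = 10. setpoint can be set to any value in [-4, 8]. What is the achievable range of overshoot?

Substituting into the actuator equation gives actuator = setpoint + 15.
Substituting into the overshoot equation gives overshoot = -3*setpoint - 38.
Linear in setpoint, so extremes are at the endpoints: setpoint = -4 gives overshoot = -26; setpoint = 8 gives overshoot = -62.

-62 to -26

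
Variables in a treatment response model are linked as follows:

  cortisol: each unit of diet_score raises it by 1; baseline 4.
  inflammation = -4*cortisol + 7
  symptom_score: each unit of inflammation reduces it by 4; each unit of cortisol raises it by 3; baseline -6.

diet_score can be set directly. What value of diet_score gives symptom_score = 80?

diet_score = 2

Substituting into the inflammation equation gives inflammation = -4*diet_score - 9.
This gives symptom_score = 19*diet_score + 42.
Solve 19*diet_score + 42 = 80: diet_score = (80 - 42) / 19 = 2.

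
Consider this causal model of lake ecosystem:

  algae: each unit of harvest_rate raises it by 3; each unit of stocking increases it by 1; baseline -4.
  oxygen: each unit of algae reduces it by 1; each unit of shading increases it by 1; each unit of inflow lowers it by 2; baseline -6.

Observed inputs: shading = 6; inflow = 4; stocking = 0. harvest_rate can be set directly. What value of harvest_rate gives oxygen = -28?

harvest_rate = 8

Substituting into the algae equation gives algae = 3*harvest_rate - 4.
So oxygen = -3*harvest_rate - 4.
Solve -3*harvest_rate - 4 = -28: harvest_rate = (-28 + 4) / -3 = 8.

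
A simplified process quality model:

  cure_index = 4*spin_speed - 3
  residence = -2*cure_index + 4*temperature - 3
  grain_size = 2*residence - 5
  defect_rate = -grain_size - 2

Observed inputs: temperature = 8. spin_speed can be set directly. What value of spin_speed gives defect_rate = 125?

spin_speed = 12

Substituting into the residence equation gives residence = -8*spin_speed + 35.
Substituting into the grain_size equation gives grain_size = -16*spin_speed + 65.
defect_rate becomes 16*spin_speed - 67.
Solve 16*spin_speed - 67 = 125: spin_speed = (125 + 67) / 16 = 12.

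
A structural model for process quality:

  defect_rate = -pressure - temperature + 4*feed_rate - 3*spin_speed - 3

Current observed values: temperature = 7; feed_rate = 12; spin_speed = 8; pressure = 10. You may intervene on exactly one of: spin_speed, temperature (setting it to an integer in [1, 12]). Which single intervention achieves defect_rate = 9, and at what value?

Intervening on spin_speed: defect_rate = -3*spin_speed + 28. Reaching 9 requires spin_speed = 19/3, not an integer.
Intervening on temperature: with other inputs at their observed values, defect_rate = -temperature + 11. Solving for 9 gives temperature = 2, within [1, 12].

set temperature = 2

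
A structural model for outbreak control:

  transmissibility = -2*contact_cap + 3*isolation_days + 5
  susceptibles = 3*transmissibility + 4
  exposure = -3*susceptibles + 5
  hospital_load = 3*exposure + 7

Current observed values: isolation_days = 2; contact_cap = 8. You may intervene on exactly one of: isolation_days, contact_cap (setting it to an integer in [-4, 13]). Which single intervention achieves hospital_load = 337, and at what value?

set contact_cap = 12

Intervening on isolation_days: hospital_load = -81*isolation_days + 283. Reaching 337 requires isolation_days = -2/3, not an integer.
Intervening on contact_cap: with other inputs at their observed values, hospital_load = 54*contact_cap - 311. Solving for 337 gives contact_cap = 12, within [-4, 13].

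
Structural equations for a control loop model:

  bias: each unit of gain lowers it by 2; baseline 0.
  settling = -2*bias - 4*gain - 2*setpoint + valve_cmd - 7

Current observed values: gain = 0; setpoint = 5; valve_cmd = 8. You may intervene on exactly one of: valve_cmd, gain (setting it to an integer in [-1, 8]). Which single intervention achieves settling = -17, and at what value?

set valve_cmd = 0

Intervening on valve_cmd: with other inputs at their observed values, settling = valve_cmd - 17. Solving for -17 gives valve_cmd = 0, within [-1, 8].
Intervening on gain: the paths from gain to settling cancel (net effect zero), leaving settling = -9; -17 is unreachable this way.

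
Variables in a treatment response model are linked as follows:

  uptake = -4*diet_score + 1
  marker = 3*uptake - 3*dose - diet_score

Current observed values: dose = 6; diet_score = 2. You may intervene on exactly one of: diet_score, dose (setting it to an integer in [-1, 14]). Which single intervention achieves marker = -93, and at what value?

set diet_score = 6

Intervening on diet_score: with other inputs at their observed values, marker = -13*diet_score - 15. Solving for -93 gives diet_score = 6, within [-1, 14].
Intervening on dose: marker = -3*dose - 23. Reaching -93 requires dose = 70/3, not an integer.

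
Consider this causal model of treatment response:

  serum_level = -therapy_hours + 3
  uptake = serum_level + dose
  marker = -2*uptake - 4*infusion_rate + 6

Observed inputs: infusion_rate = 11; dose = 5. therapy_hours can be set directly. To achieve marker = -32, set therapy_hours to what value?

therapy_hours = 11

Substituting into the uptake equation gives uptake = -therapy_hours + 8.
marker becomes 2*therapy_hours - 54.
Solve 2*therapy_hours - 54 = -32: therapy_hours = (-32 + 54) / 2 = 11.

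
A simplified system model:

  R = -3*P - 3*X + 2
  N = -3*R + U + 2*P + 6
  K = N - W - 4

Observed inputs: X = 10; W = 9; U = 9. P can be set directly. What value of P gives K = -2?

Substituting into the R equation gives R = -3*P - 28.
N becomes 11*P + 99.
Substituting into the K equation gives K = 11*P + 86.
Solve 11*P + 86 = -2: P = (-2 - 86) / 11 = -8.

P = -8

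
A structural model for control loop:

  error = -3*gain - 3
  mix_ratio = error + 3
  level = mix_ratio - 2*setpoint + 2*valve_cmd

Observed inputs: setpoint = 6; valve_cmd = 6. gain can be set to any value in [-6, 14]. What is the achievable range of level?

Substituting into the mix_ratio equation gives mix_ratio = -3*gain.
This gives level = -3*gain.
Linear in gain, so extremes are at the endpoints: gain = -6 gives level = 18; gain = 14 gives level = -42.

-42 to 18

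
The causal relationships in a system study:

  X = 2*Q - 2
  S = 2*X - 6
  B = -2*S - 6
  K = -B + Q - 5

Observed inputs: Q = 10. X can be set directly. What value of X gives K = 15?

Intervening on X fixes its value directly, overriding its dependence on Q.
Substituting into the B equation gives B = -4*X + 6.
Substituting into the K equation gives K = 4*X - 1.
Solve 4*X - 1 = 15: X = (15 + 1) / 4 = 4.

X = 4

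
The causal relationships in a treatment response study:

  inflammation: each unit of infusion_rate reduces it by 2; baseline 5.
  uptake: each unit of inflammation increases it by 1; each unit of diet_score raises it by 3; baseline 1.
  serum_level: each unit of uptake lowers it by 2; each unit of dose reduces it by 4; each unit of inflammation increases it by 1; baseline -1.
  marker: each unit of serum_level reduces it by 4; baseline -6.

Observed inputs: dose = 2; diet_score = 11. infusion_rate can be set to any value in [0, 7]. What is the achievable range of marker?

Substituting into the uptake equation gives uptake = -2*infusion_rate + 39.
So serum_level = 2*infusion_rate - 82.
Substituting into the marker equation gives marker = -8*infusion_rate + 322.
Linear in infusion_rate, so extremes are at the endpoints: infusion_rate = 0 gives marker = 322; infusion_rate = 7 gives marker = 266.

266 to 322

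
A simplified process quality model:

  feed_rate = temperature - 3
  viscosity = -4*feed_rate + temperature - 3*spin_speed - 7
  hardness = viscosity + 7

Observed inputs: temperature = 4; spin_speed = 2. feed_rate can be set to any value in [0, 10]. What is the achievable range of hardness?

Intervening on feed_rate fixes its value directly, overriding its dependence on temperature.
Substituting into the viscosity equation gives viscosity = -4*feed_rate - 9.
This gives hardness = -4*feed_rate - 2.
Linear in feed_rate, so extremes are at the endpoints: feed_rate = 0 gives hardness = -2; feed_rate = 10 gives hardness = -42.

-42 to -2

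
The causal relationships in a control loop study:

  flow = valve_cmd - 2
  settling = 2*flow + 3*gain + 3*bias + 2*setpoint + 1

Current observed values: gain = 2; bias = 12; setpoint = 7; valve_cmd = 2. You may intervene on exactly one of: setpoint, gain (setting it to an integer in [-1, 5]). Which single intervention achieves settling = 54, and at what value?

set gain = 1

Intervening on setpoint: settling = 2*setpoint + 43. Reaching 54 requires setpoint = 11/2, not an integer.
Intervening on gain: with other inputs at their observed values, settling = 3*gain + 51. Solving for 54 gives gain = 1, within [-1, 5].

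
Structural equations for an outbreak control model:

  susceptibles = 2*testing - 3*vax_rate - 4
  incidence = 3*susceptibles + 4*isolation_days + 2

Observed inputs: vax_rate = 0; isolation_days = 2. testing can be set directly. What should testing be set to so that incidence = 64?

testing = 11

Substituting into the susceptibles equation gives susceptibles = 2*testing - 4.
So incidence = 6*testing - 2.
Solve 6*testing - 2 = 64: testing = (64 + 2) / 6 = 11.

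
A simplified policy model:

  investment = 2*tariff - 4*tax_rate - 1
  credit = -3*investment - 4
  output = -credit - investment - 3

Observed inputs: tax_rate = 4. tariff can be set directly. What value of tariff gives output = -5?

tariff = 7

Substituting into the investment equation gives investment = 2*tariff - 17.
Substituting into the credit equation gives credit = -6*tariff + 47.
Substituting into the output equation gives output = 4*tariff - 33.
Solve 4*tariff - 33 = -5: tariff = (-5 + 33) / 4 = 7.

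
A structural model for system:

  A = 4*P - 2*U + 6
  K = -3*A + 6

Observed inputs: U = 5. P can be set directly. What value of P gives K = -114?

P = 11

Substituting into the A equation gives A = 4*P - 4.
Substituting into the K equation gives K = -12*P + 18.
Solve -12*P + 18 = -114: P = (-114 - 18) / -12 = 11.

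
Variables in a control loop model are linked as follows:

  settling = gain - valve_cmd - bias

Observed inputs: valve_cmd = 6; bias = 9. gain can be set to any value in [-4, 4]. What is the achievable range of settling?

Substituting into the settling equation gives settling = gain - 15.
Linear in gain, so extremes are at the endpoints: gain = -4 gives settling = -19; gain = 4 gives settling = -11.

-19 to -11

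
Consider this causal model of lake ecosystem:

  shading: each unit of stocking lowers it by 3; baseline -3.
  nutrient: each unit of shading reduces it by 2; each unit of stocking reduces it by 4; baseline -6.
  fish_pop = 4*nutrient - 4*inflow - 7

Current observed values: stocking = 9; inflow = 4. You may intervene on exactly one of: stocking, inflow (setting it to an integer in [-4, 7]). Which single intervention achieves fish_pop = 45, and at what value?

Intervening on stocking: fish_pop = 8*stocking - 23. Reaching 45 requires stocking = 17/2, not an integer.
Intervening on inflow: with other inputs at their observed values, fish_pop = -4*inflow + 65. Solving for 45 gives inflow = 5, within [-4, 7].

set inflow = 5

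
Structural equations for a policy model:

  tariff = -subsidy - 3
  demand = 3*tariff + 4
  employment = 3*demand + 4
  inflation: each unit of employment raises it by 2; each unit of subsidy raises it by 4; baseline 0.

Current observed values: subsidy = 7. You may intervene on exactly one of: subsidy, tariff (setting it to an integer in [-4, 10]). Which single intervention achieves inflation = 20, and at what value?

Intervening on subsidy: with other inputs at their observed values, inflation = -14*subsidy - 22. Solving for 20 gives subsidy = -3, within [-4, 10].
Intervening on tariff: inflation = 18*tariff + 60. Reaching 20 requires tariff = -20/9, not an integer.

set subsidy = -3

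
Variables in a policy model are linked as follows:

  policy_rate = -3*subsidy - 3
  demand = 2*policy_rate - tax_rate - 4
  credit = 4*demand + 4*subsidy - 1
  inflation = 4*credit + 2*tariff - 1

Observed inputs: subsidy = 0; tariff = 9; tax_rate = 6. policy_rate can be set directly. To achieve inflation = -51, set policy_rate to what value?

Intervening on policy_rate fixes its value directly, overriding its dependence on subsidy.
Substituting into the demand equation gives demand = 2*policy_rate - 10.
Substituting into the credit equation gives credit = 8*policy_rate - 41.
Substituting into the inflation equation gives inflation = 32*policy_rate - 147.
Solve 32*policy_rate - 147 = -51: policy_rate = (-51 + 147) / 32 = 3.

policy_rate = 3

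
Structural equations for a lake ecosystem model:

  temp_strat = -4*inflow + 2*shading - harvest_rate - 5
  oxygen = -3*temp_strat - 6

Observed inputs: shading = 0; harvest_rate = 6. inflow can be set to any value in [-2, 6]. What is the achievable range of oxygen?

Substituting into the temp_strat equation gives temp_strat = -4*inflow - 11.
Substituting into the oxygen equation gives oxygen = 12*inflow + 27.
Linear in inflow, so extremes are at the endpoints: inflow = -2 gives oxygen = 3; inflow = 6 gives oxygen = 99.

3 to 99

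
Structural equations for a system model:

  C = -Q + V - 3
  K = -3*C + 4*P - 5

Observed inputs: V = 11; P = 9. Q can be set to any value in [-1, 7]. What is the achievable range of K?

Substituting into the C equation gives C = -Q + 8.
So K = 3*Q + 7.
Linear in Q, so extremes are at the endpoints: Q = -1 gives K = 4; Q = 7 gives K = 28.

4 to 28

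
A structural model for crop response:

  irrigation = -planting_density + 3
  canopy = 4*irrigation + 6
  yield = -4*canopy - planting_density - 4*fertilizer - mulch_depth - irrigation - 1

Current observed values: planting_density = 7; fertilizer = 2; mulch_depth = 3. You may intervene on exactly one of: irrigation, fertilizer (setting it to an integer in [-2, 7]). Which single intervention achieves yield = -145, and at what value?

set irrigation = 6

Intervening on irrigation: with other inputs at their observed values, yield = -17*irrigation - 43. Solving for -145 gives irrigation = 6, within [-2, 7].
Intervening on fertilizer: yield = -4*fertilizer + 33. Reaching -145 requires fertilizer = 89/2, not an integer.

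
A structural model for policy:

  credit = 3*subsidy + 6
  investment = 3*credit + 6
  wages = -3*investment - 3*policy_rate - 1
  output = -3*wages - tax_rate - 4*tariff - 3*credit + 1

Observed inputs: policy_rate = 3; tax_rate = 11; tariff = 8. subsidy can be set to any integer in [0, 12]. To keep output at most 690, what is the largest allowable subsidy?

Substituting into the investment equation gives investment = 9*subsidy + 24.
So wages = -27*subsidy - 82.
This gives output = 72*subsidy + 186.
Require 72*subsidy + 186 ≤ 690, so subsidy ≤ 7.
The largest integer in [0, 12] satisfying this is 7.

subsidy = 7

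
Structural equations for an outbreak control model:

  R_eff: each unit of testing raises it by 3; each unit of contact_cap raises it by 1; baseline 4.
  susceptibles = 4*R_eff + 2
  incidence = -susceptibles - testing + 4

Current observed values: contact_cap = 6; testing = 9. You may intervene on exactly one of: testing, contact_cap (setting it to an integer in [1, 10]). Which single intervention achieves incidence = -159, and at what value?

set contact_cap = 7

Intervening on testing: incidence = -13*testing - 38. Reaching -159 requires testing = 121/13, not an integer.
Intervening on contact_cap: with other inputs at their observed values, incidence = -4*contact_cap - 131. Solving for -159 gives contact_cap = 7, within [1, 10].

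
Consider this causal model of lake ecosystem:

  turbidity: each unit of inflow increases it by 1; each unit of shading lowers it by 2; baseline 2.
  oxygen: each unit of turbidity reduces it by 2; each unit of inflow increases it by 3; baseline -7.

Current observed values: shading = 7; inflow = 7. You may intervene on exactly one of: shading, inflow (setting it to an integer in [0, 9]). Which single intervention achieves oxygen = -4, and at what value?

set shading = 0

Intervening on shading: with other inputs at their observed values, oxygen = 4*shading - 4. Solving for -4 gives shading = 0, within [0, 9].
Intervening on inflow: oxygen = inflow + 17. Reaching -4 requires inflow = -21, outside [0, 9].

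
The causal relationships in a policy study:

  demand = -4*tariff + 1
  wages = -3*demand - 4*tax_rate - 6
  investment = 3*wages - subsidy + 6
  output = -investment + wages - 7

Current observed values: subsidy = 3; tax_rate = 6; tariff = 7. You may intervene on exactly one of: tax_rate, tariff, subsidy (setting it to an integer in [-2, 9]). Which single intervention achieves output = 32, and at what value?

Intervening on tax_rate: output = 8*tax_rate - 160. Reaching 32 requires tax_rate = 24, outside [-2, 9].
Intervening on tariff: with other inputs at their observed values, output = -24*tariff + 56. Solving for 32 gives tariff = 1, within [-2, 9].
Intervening on subsidy: output = subsidy - 115. Reaching 32 requires subsidy = 147, outside [-2, 9].

set tariff = 1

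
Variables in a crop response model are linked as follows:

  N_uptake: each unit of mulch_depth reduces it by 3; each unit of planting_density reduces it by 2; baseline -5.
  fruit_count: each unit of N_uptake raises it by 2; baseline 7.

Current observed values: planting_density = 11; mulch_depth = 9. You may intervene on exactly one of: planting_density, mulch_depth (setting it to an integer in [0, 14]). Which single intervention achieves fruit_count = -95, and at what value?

set mulch_depth = 8

Intervening on planting_density: fruit_count = -4*planting_density - 57. Reaching -95 requires planting_density = 19/2, not an integer.
Intervening on mulch_depth: with other inputs at their observed values, fruit_count = -6*mulch_depth - 47. Solving for -95 gives mulch_depth = 8, within [0, 14].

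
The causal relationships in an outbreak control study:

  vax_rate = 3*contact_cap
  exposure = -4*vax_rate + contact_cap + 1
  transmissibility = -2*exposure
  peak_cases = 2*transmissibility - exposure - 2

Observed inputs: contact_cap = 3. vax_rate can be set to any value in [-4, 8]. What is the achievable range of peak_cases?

Intervening on vax_rate fixes its value directly, overriding its dependence on contact_cap.
Substituting into the exposure equation gives exposure = -4*vax_rate + 4.
Substituting into the transmissibility equation gives transmissibility = 8*vax_rate - 8.
Substituting into the peak_cases equation gives peak_cases = 20*vax_rate - 22.
Linear in vax_rate, so extremes are at the endpoints: vax_rate = -4 gives peak_cases = -102; vax_rate = 8 gives peak_cases = 138.

-102 to 138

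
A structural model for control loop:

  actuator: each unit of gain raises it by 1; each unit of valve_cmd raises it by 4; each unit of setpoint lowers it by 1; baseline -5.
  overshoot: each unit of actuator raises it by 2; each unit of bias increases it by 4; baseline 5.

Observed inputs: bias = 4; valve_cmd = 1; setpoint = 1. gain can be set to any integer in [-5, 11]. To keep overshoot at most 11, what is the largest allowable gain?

Substituting into the actuator equation gives actuator = gain - 2.
So overshoot = 2*gain + 17.
Require 2*gain + 17 ≤ 11, so gain ≤ -3.
The largest integer in [-5, 11] satisfying this is -3.

gain = -3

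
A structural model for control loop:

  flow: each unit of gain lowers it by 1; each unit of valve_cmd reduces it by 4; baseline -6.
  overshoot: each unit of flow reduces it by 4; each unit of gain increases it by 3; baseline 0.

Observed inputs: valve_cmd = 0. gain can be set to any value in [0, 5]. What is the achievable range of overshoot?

Substituting into the flow equation gives flow = -gain - 6.
Substituting into the overshoot equation gives overshoot = 7*gain + 24.
Linear in gain, so extremes are at the endpoints: gain = 0 gives overshoot = 24; gain = 5 gives overshoot = 59.

24 to 59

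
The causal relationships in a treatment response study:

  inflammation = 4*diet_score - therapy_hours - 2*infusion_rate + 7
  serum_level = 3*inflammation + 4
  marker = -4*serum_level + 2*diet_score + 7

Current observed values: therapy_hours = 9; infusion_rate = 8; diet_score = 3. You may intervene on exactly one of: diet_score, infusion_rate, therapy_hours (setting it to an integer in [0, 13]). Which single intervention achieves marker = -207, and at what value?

Intervening on diet_score: with other inputs at their observed values, marker = -46*diet_score + 207. Solving for -207 gives diet_score = 9, within [0, 13].
Intervening on infusion_rate: marker = 24*infusion_rate - 123. Reaching -207 requires infusion_rate = -7/2, not an integer.
Intervening on therapy_hours: marker = 12*therapy_hours - 39. Reaching -207 requires therapy_hours = -14, outside [0, 13].

set diet_score = 9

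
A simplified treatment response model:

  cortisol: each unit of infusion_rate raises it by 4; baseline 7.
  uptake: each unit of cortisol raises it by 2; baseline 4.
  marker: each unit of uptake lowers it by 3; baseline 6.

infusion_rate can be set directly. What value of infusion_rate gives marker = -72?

infusion_rate = 1

Substituting into the uptake equation gives uptake = 8*infusion_rate + 18.
So marker = -24*infusion_rate - 48.
Solve -24*infusion_rate - 48 = -72: infusion_rate = (-72 + 48) / -24 = 1.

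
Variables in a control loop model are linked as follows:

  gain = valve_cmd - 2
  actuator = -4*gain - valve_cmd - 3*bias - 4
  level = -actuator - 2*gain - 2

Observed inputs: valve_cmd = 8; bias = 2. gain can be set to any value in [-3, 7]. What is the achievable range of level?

10 to 30

Intervening on gain fixes its value directly, overriding its dependence on valve_cmd.
Substituting into the actuator equation gives actuator = -4*gain - 18.
Substituting into the level equation gives level = 2*gain + 16.
Linear in gain, so extremes are at the endpoints: gain = -3 gives level = 10; gain = 7 gives level = 30.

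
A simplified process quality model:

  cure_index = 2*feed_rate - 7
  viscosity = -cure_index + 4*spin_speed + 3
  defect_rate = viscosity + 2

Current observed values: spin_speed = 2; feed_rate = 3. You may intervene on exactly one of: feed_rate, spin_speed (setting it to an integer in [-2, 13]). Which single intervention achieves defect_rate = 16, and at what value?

Intervening on feed_rate: with other inputs at their observed values, defect_rate = -2*feed_rate + 20. Solving for 16 gives feed_rate = 2, within [-2, 13].
Intervening on spin_speed: defect_rate = 4*spin_speed + 6. Reaching 16 requires spin_speed = 5/2, not an integer.

set feed_rate = 2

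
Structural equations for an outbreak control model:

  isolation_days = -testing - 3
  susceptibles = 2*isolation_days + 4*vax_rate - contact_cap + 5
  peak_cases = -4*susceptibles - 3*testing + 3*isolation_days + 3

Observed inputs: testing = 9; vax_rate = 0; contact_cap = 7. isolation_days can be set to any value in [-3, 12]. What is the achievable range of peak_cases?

Intervening on isolation_days fixes its value directly, overriding its dependence on testing.
Substituting into the susceptibles equation gives susceptibles = 2*isolation_days - 2.
peak_cases becomes -5*isolation_days - 16.
Linear in isolation_days, so extremes are at the endpoints: isolation_days = -3 gives peak_cases = -1; isolation_days = 12 gives peak_cases = -76.

-76 to -1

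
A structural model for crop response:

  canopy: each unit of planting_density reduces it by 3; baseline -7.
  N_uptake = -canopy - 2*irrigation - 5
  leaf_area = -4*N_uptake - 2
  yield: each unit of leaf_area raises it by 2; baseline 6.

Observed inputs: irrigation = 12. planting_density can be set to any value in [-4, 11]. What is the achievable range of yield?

Substituting into the N_uptake equation gives N_uptake = 3*planting_density - 22.
So leaf_area = -12*planting_density + 86.
yield becomes -24*planting_density + 178.
Linear in planting_density, so extremes are at the endpoints: planting_density = -4 gives yield = 274; planting_density = 11 gives yield = -86.

-86 to 274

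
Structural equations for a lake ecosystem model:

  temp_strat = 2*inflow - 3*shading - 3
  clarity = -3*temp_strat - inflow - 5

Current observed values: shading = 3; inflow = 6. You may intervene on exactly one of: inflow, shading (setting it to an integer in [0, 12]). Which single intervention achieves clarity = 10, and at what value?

Intervening on inflow: with other inputs at their observed values, clarity = -7*inflow + 31. Solving for 10 gives inflow = 3, within [0, 12].
Intervening on shading: clarity = 9*shading - 38. Reaching 10 requires shading = 16/3, not an integer.

set inflow = 3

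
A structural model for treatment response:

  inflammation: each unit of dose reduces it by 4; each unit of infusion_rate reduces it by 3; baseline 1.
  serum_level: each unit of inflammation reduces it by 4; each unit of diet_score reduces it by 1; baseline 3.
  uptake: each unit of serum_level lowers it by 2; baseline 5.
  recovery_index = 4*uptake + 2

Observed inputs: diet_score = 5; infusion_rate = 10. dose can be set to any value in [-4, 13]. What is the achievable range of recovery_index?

Substituting into the inflammation equation gives inflammation = -4*dose - 29.
serum_level becomes 16*dose + 114.
uptake becomes -32*dose - 223.
This gives recovery_index = -128*dose - 890.
Linear in dose, so extremes are at the endpoints: dose = -4 gives recovery_index = -378; dose = 13 gives recovery_index = -2554.

-2554 to -378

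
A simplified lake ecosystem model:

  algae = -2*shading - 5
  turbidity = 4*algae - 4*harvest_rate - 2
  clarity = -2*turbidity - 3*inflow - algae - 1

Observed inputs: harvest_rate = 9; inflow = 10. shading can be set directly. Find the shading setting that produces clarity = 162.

shading = 4

Substituting into the turbidity equation gives turbidity = -8*shading - 58.
Substituting into the clarity equation gives clarity = 18*shading + 90.
Solve 18*shading + 90 = 162: shading = (162 - 90) / 18 = 4.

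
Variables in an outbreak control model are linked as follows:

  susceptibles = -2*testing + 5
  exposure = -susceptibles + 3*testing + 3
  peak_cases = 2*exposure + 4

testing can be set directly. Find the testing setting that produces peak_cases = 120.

testing = 12

Substituting into the exposure equation gives exposure = 5*testing - 2.
Substituting into the peak_cases equation gives peak_cases = 10*testing.
Solve 10*testing = 120: testing = 120 / 10 = 12.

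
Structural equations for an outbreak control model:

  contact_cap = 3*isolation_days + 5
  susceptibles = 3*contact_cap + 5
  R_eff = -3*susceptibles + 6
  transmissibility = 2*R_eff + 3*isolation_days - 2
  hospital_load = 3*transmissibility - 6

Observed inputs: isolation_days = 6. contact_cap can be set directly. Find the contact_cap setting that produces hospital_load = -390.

Intervening on contact_cap fixes its value directly, overriding its dependence on isolation_days.
Substituting into the R_eff equation gives R_eff = -9*contact_cap - 9.
Substituting into the transmissibility equation gives transmissibility = -18*contact_cap - 2.
This gives hospital_load = -54*contact_cap - 12.
Solve -54*contact_cap - 12 = -390: contact_cap = (-390 + 12) / -54 = 7.

contact_cap = 7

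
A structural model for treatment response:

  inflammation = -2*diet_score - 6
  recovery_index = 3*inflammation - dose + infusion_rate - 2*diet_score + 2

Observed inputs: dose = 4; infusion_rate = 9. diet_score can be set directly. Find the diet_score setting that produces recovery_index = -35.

Substituting into the recovery_index equation gives recovery_index = -8*diet_score - 11.
Solve -8*diet_score - 11 = -35: diet_score = (-35 + 11) / -8 = 3.

diet_score = 3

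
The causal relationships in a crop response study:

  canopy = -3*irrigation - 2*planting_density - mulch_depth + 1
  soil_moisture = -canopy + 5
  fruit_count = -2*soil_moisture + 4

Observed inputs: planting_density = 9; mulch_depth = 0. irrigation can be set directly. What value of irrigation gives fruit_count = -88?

Substituting into the canopy equation gives canopy = -3*irrigation - 17.
Substituting into the soil_moisture equation gives soil_moisture = 3*irrigation + 22.
This gives fruit_count = -6*irrigation - 40.
Solve -6*irrigation - 40 = -88: irrigation = (-88 + 40) / -6 = 8.

irrigation = 8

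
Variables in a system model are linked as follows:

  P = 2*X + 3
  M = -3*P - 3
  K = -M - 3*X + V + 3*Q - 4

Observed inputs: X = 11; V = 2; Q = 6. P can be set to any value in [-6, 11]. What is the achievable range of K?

-32 to 19

Intervening on P fixes its value directly, overriding its dependence on X.
Substituting into the K equation gives K = 3*P - 14.
Linear in P, so extremes are at the endpoints: P = -6 gives K = -32; P = 11 gives K = 19.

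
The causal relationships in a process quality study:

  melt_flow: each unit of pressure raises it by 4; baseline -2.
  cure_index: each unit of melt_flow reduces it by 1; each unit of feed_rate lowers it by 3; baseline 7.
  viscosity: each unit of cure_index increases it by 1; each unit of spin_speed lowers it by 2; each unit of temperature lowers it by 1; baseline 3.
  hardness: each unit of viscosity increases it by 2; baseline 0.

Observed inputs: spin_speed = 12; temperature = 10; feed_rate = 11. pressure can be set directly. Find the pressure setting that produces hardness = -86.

Substituting into the cure_index equation gives cure_index = -4*pressure - 24.
Substituting into the viscosity equation gives viscosity = -4*pressure - 55.
hardness becomes -8*pressure - 110.
Solve -8*pressure - 110 = -86: pressure = (-86 + 110) / -8 = -3.

pressure = -3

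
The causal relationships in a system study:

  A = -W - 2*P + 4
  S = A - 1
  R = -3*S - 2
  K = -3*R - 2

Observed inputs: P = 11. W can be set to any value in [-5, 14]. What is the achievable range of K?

-293 to -122

Substituting into the A equation gives A = -W - 18.
Substituting into the S equation gives S = -W - 19.
Substituting into the R equation gives R = 3*W + 55.
So K = -9*W - 167.
Linear in W, so extremes are at the endpoints: W = -5 gives K = -122; W = 14 gives K = -293.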